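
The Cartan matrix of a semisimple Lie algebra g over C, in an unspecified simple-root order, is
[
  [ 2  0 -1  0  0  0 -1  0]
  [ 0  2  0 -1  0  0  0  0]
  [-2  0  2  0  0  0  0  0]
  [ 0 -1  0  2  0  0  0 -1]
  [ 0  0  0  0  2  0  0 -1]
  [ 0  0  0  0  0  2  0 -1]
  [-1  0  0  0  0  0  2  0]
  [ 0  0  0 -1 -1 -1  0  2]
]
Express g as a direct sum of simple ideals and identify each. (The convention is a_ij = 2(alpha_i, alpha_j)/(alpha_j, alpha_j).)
C3 ⊕ D5

The diagram associated to this matrix has two connected components: the simple roots {alpha_1, alpha_3, alpha_7} form a chain of 3 nodes with a double edge at one end; the terminal node there is the unique long simple root (C_3), and {alpha_2, alpha_4, alpha_5, alpha_6, alpha_8} form a chain of 3 nodes with a fork of two nodes at one end (D_5). A semisimple Lie algebra decomposes uniquely as the direct sum of simple ideals, one per connected component of its Dynkin diagram, so g ≅ C_3 ⊕ D_5 (dimension 21 + 45 = 66).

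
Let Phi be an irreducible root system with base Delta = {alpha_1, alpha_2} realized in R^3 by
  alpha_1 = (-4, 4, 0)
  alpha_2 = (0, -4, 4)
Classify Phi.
A2

Compute the Cartan integers a_ij = 2(alpha_i, alpha_j)/(alpha_j, alpha_j); the resulting 2x2 Cartan matrix is
[[2, -1], [-1, 2]].
All simple roots have the same length, so the diagram is simply laced. The associated Dynkin diagram is a chain of 2 nodes with single edges (A_2), so the type is A_2 (the algebra sl(3)).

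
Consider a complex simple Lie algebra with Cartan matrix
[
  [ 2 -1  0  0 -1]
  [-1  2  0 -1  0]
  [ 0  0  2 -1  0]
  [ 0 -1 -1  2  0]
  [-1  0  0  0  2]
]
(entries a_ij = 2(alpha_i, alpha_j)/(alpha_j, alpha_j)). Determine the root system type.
The matrix has rank 5 with 2's on the diagonal. Reading the off-diagonal entries as Dynkin edges (a single edge where a_ij = a_ji = -1; a double or triple edge where a_ij * a_ji = 2 or 3), the diagram is a chain of 5 nodes with single edges (A_5). One simple-root ordering that puts it in standard form is (alpha_3, alpha_4, alpha_2, alpha_1, alpha_5). So the algebra is type A_5, i.e. sl(6).

A_5 (sl(6))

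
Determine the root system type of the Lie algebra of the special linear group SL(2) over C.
This is sl(2), which has dimension 2^2 - 1 = 3 and rank 2 - 1 = 1 (a Cartan subalgebra is the diagonal traceless matrices). In the classification of classical Lie algebras, the special linear algebra sl(n+1) has type A_n; here n = 1, so the Dynkin diagram is a chain of 1 nodes with single edges (A_1). Hence the type is A_1.

A1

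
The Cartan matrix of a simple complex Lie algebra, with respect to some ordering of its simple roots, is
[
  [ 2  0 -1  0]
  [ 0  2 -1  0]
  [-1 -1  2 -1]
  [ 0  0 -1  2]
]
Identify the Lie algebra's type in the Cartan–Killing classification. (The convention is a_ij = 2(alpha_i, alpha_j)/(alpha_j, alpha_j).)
The matrix has rank 4 with 2's on the diagonal. Reading the off-diagonal entries as Dynkin edges (a single edge where a_ij = a_ji = -1; a double or triple edge where a_ij * a_ji = 2 or 3), the diagram is a chain of 2 nodes with a fork of two nodes at one end (D_4). One simple-root ordering that puts it in standard form is (alpha_1, alpha_3, alpha_4, alpha_2). So the algebra is type D_4, i.e. so(8).

type D_4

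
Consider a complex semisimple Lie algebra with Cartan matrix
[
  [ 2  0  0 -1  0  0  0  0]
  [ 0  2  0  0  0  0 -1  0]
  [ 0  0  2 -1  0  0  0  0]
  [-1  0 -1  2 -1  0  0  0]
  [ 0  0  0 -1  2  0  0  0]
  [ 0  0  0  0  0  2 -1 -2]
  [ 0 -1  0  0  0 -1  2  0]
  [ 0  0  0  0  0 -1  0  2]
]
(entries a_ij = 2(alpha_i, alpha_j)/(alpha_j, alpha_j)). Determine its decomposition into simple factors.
B_4 ⊕ D_4

The diagram associated to this matrix has two connected components: the simple roots {alpha_2, alpha_6, alpha_7, alpha_8} form a chain of 4 nodes with a double edge at one end; the terminal node there is the unique short simple root (B_4), and {alpha_1, alpha_3, alpha_4, alpha_5} form a chain of 2 nodes with a fork of two nodes at one end (D_4). A semisimple Lie algebra decomposes uniquely as the direct sum of simple ideals, one per connected component of its Dynkin diagram, so g ≅ B_4 ⊕ D_4 (dimension 36 + 28 = 64).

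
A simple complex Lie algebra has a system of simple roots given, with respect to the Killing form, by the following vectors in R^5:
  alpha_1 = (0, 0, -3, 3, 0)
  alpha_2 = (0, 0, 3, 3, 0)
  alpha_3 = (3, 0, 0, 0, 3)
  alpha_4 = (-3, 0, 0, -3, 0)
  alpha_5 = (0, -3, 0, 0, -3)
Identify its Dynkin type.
type D_5

Compute the Cartan integers a_ij = 2(alpha_i, alpha_j)/(alpha_j, alpha_j); the resulting 5x5 Cartan matrix is
[[2, 0, 0, -1, 0], [0, 2, 0, -1, 0], [0, 0, 2, -1, -1], [-1, -1, -1, 2, 0], [0, 0, -1, 0, 2]].
All simple roots have the same length, so the diagram is simply laced. The associated Dynkin diagram is a chain of 3 nodes with a fork of two nodes at one end (D_5), so the type is D_5 (the algebra so(10)).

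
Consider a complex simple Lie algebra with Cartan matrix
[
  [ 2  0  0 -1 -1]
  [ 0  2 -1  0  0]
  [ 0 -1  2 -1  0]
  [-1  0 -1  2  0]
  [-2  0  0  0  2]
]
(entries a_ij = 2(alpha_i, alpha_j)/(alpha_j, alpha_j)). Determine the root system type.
type C_5

The matrix has rank 5 with 2's on the diagonal. Reading the off-diagonal entries as Dynkin edges (a single edge where a_ij = a_ji = -1; a double or triple edge where a_ij * a_ji = 2 or 3), the diagram is a chain of 5 nodes with a double edge at one end; the terminal node there is the unique long simple root (C_5). One simple-root ordering that puts it in standard form is (alpha_2, alpha_3, alpha_4, alpha_1, alpha_5). So the algebra is type C_5, i.e. sp(10).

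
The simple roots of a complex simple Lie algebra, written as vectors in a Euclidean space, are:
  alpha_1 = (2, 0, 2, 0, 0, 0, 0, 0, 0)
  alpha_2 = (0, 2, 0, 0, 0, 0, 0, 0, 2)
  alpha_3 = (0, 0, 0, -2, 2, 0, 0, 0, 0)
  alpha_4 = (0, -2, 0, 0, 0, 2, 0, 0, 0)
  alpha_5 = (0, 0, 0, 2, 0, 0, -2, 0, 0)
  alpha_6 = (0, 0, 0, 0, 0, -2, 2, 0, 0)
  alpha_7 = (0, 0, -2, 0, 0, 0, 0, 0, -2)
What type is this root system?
Compute the Cartan integers a_ij = 2(alpha_i, alpha_j)/(alpha_j, alpha_j); the resulting 7x7 Cartan matrix is
[[2, 0, 0, 0, 0, 0, -1], [0, 2, 0, -1, 0, 0, -1], [0, 0, 2, 0, -1, 0, 0], [0, -1, 0, 2, 0, -1, 0], [0, 0, -1, 0, 2, -1, 0], [0, 0, 0, -1, -1, 2, 0], [-1, -1, 0, 0, 0, 0, 2]].
All simple roots have the same length, so the diagram is simply laced. The associated Dynkin diagram is a chain of 7 nodes with single edges (A_7), so the type is A_7 (the algebra sl(8)).

type A_7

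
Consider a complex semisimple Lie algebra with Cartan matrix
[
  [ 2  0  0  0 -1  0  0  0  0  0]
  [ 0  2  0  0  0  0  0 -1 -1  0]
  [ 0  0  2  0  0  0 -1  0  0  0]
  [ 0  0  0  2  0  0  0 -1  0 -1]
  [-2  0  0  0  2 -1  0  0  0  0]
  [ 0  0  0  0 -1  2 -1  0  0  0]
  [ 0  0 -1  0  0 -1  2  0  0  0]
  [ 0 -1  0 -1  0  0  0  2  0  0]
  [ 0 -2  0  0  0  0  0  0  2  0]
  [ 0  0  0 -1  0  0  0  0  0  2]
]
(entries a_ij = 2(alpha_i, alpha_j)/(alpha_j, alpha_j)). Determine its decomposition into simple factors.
The diagram associated to this matrix has two connected components: the simple roots {alpha_1, alpha_3, alpha_5, alpha_6, alpha_7} form a chain of 5 nodes with a double edge at one end; the terminal node there is the unique short simple root (B_5), and {alpha_2, alpha_4, alpha_8, alpha_9, alpha_10} form a chain of 5 nodes with a double edge at one end; the terminal node there is the unique long simple root (C_5). A semisimple Lie algebra decomposes uniquely as the direct sum of simple ideals, one per connected component of its Dynkin diagram, so g ≅ B_5 ⊕ C_5 (dimension 55 + 55 = 110).

B_5 (so(11)) ⊕ C_5 (sp(10))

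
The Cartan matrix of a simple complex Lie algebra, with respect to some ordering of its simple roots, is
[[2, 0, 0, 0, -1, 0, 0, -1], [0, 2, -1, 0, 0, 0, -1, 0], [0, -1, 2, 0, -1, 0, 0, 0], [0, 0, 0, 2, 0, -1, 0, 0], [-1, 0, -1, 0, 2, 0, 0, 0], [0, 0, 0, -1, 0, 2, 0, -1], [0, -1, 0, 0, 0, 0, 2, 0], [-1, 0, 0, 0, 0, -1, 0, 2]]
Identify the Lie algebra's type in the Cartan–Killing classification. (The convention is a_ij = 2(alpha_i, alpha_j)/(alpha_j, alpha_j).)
A8

The matrix has rank 8 with 2's on the diagonal. Reading the off-diagonal entries as Dynkin edges (a single edge where a_ij = a_ji = -1; a double or triple edge where a_ij * a_ji = 2 or 3), the diagram is a chain of 8 nodes with single edges (A_8). One simple-root ordering that puts it in standard form is (alpha_4, alpha_6, alpha_8, alpha_1, alpha_5, alpha_3, alpha_2, alpha_7). So the algebra is type A_8, i.e. sl(9).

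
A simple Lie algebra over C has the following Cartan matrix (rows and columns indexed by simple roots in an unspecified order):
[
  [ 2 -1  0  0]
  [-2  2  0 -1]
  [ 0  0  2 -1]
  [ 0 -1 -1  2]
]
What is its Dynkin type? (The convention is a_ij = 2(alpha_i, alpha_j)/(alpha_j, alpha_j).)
The matrix has rank 4 with 2's on the diagonal. Reading the off-diagonal entries as Dynkin edges (a single edge where a_ij = a_ji = -1; a double or triple edge where a_ij * a_ji = 2 or 3), the diagram is a chain of 4 nodes with a double edge at one end; the terminal node there is the unique short simple root (B_4). One simple-root ordering that puts it in standard form is (alpha_3, alpha_4, alpha_2, alpha_1). So the algebra is type B_4, i.e. so(9).

B4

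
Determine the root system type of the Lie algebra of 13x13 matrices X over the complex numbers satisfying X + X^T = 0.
This is so(13) with 13 odd, which has dimension 13(13-1)/2 = 78 and rank (13-1)/2 = 6. In the classification of classical Lie algebras, the orthogonal algebra so(2n+1) in an odd number of variables has type B_n; here n = 6, so the Dynkin diagram is a chain of 6 nodes with a double edge at one end; the terminal node there is the unique short simple root (B_6). Hence the type is B_6.

B_6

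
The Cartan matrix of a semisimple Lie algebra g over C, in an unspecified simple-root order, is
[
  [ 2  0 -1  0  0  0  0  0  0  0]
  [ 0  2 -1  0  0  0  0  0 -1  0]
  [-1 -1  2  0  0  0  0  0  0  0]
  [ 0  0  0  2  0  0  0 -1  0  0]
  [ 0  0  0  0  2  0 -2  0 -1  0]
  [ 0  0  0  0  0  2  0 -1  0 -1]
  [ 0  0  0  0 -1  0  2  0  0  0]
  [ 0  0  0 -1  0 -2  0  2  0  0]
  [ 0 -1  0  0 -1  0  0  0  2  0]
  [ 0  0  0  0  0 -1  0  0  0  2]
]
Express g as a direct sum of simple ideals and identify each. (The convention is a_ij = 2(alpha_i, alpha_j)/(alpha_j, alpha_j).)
The diagram associated to this matrix has two connected components: the simple roots {alpha_1, alpha_2, alpha_3, alpha_5, alpha_7, alpha_9} form a chain of 6 nodes with a double edge at one end; the terminal node there is the unique short simple root (B_6), and {alpha_4, alpha_6, alpha_8, alpha_10} form a chain of 4 nodes with a double edge between the middle two (F_4). A semisimple Lie algebra decomposes uniquely as the direct sum of simple ideals, one per connected component of its Dynkin diagram, so g ≅ B_6 ⊕ F_4 (dimension 78 + 52 = 130).

type B_6 ⊕ type F_4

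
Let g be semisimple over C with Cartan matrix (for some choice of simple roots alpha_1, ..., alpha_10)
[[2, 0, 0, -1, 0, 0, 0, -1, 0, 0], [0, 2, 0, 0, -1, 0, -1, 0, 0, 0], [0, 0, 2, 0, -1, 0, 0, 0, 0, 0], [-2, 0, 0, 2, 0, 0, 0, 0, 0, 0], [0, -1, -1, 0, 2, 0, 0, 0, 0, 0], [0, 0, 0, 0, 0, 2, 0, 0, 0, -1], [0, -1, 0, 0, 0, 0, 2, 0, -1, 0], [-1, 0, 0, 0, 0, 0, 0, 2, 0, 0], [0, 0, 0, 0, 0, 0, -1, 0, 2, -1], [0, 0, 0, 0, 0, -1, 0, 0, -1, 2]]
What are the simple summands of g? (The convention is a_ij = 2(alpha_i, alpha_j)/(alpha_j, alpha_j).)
The diagram associated to this matrix has two connected components: the simple roots {alpha_2, alpha_3, alpha_5, alpha_6, alpha_7, alpha_9, alpha_10} form a chain of 7 nodes with single edges (A_7), and {alpha_1, alpha_4, alpha_8} form a chain of 3 nodes with a double edge at one end; the terminal node there is the unique long simple root (C_3). A semisimple Lie algebra decomposes uniquely as the direct sum of simple ideals, one per connected component of its Dynkin diagram, so g ≅ A_7 ⊕ C_3 (dimension 63 + 21 = 84).

type A_7 ⊕ type C_3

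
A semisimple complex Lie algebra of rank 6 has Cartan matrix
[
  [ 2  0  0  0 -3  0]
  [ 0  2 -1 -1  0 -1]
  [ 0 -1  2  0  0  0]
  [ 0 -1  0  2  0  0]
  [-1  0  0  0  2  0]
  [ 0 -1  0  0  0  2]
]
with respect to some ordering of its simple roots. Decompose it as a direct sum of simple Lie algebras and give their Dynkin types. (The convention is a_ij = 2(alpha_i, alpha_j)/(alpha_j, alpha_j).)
The diagram associated to this matrix has two connected components: the simple roots {alpha_2, alpha_3, alpha_4, alpha_6} form a chain of 2 nodes with a fork of two nodes at one end (D_4), and {alpha_1, alpha_5} form two nodes joined by a triple edge (G_2). A semisimple Lie algebra decomposes uniquely as the direct sum of simple ideals, one per connected component of its Dynkin diagram, so g ≅ D_4 ⊕ G_2 (dimension 28 + 14 = 42).

type D_4 ⊕ type G_2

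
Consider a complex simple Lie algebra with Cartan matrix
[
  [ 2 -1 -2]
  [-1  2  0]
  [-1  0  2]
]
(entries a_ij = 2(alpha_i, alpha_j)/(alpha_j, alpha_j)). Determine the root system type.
The matrix has rank 3 with 2's on the diagonal. Reading the off-diagonal entries as Dynkin edges (a single edge where a_ij = a_ji = -1; a double or triple edge where a_ij * a_ji = 2 or 3), the diagram is a chain of 3 nodes with a double edge at one end; the terminal node there is the unique short simple root (B_3). One simple-root ordering that puts it in standard form is (alpha_2, alpha_1, alpha_3). So the algebra is type B_3, i.e. so(7).

B_3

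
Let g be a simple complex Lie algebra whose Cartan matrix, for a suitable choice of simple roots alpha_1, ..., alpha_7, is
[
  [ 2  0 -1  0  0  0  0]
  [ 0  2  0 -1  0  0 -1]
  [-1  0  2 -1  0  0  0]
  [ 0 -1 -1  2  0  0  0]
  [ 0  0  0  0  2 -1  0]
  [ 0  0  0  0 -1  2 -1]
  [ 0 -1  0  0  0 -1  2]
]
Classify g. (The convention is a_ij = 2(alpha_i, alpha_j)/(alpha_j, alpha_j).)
The matrix has rank 7 with 2's on the diagonal. Reading the off-diagonal entries as Dynkin edges (a single edge where a_ij = a_ji = -1; a double or triple edge where a_ij * a_ji = 2 or 3), the diagram is a chain of 7 nodes with single edges (A_7). One simple-root ordering that puts it in standard form is (alpha_1, alpha_3, alpha_4, alpha_2, alpha_7, alpha_6, alpha_5). So the algebra is type A_7, i.e. sl(8).

A_7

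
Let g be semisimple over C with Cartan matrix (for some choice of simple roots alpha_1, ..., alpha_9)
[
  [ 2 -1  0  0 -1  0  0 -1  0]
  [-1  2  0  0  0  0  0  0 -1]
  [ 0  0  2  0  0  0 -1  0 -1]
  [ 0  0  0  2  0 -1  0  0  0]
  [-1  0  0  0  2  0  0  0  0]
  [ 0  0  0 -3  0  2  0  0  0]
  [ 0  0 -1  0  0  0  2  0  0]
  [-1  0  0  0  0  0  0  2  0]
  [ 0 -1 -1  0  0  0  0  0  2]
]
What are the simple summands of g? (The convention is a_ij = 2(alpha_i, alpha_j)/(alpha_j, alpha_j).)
D_7 (so(14)) + G_2

The diagram associated to this matrix has two connected components: the simple roots {alpha_1, alpha_2, alpha_3, alpha_5, alpha_7, alpha_8, alpha_9} form a chain of 5 nodes with a fork of two nodes at one end (D_7), and {alpha_4, alpha_6} form two nodes joined by a triple edge (G_2). A semisimple Lie algebra decomposes uniquely as the direct sum of simple ideals, one per connected component of its Dynkin diagram, so g ≅ D_7 ⊕ G_2 (dimension 91 + 14 = 105).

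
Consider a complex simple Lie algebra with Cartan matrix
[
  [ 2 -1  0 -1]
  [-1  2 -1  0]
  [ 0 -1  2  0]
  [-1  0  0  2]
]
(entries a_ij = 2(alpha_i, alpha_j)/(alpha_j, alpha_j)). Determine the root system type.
A_4

The matrix has rank 4 with 2's on the diagonal. Reading the off-diagonal entries as Dynkin edges (a single edge where a_ij = a_ji = -1; a double or triple edge where a_ij * a_ji = 2 or 3), the diagram is a chain of 4 nodes with single edges (A_4). One simple-root ordering that puts it in standard form is (alpha_4, alpha_1, alpha_2, alpha_3). So the algebra is type A_4, i.e. sl(5).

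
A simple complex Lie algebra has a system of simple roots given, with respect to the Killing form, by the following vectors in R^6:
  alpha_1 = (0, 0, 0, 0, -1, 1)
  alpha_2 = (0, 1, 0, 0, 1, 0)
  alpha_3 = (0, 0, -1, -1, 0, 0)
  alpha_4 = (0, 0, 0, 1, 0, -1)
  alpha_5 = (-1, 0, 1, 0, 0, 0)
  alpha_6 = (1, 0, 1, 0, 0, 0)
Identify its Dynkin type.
Compute the Cartan integers a_ij = 2(alpha_i, alpha_j)/(alpha_j, alpha_j); the resulting 6x6 Cartan matrix is
[[2, -1, 0, -1, 0, 0], [-1, 2, 0, 0, 0, 0], [0, 0, 2, -1, -1, -1], [-1, 0, -1, 2, 0, 0], [0, 0, -1, 0, 2, 0], [0, 0, -1, 0, 0, 2]].
All simple roots have the same length, so the diagram is simply laced. The associated Dynkin diagram is a chain of 4 nodes with a fork of two nodes at one end (D_6), so the type is D_6 (the algebra so(12)).

D_6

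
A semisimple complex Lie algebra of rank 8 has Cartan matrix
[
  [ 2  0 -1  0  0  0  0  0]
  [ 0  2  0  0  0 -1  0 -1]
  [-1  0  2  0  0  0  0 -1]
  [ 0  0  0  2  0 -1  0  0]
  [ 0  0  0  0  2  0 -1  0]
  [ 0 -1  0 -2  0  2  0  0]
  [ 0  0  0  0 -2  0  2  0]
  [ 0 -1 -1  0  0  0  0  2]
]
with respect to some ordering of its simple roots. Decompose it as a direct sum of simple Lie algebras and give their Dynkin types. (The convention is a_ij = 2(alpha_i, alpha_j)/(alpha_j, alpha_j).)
The diagram associated to this matrix has two connected components: the simple roots {alpha_5, alpha_7} form a chain of 2 nodes with a double edge at one end; the terminal node there is the unique short simple root (B_2), and {alpha_1, alpha_2, alpha_3, alpha_4, alpha_6, alpha_8} form a chain of 6 nodes with a double edge at one end; the terminal node there is the unique short simple root (B_6). A semisimple Lie algebra decomposes uniquely as the direct sum of simple ideals, one per connected component of its Dynkin diagram, so g ≅ B_2 ⊕ B_6 (dimension 10 + 78 = 88).

B2 ⊕ B6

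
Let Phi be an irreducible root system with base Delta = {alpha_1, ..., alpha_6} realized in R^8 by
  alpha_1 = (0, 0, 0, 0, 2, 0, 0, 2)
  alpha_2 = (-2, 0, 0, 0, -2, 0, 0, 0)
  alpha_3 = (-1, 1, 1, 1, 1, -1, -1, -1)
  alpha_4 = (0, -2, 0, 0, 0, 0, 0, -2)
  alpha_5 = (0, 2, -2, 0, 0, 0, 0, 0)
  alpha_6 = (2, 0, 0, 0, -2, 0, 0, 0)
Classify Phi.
type E_6

Compute the Cartan integers a_ij = 2(alpha_i, alpha_j)/(alpha_j, alpha_j); the resulting 6x6 Cartan matrix is
[[2, -1, 0, -1, 0, -1], [-1, 2, 0, 0, 0, 0], [0, 0, 2, 0, 0, -1], [-1, 0, 0, 2, -1, 0], [0, 0, 0, -1, 2, 0], [-1, 0, -1, 0, 0, 2]].
All simple roots have the same length, so the diagram is simply laced. The associated Dynkin diagram is a chain of 5 nodes with one extra node attached to the third node from one end (E_6), so the type is E_6.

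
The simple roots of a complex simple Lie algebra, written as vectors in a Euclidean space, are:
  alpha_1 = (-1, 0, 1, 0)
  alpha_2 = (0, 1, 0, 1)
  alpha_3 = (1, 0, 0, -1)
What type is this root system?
A_3 (sl(4))

Compute the Cartan integers a_ij = 2(alpha_i, alpha_j)/(alpha_j, alpha_j); the resulting 3x3 Cartan matrix is
[[2, 0, -1], [0, 2, -1], [-1, -1, 2]].
All simple roots have the same length, so the diagram is simply laced. The associated Dynkin diagram is a chain of 3 nodes with single edges (A_3), so the type is A_3 (the algebra sl(4)).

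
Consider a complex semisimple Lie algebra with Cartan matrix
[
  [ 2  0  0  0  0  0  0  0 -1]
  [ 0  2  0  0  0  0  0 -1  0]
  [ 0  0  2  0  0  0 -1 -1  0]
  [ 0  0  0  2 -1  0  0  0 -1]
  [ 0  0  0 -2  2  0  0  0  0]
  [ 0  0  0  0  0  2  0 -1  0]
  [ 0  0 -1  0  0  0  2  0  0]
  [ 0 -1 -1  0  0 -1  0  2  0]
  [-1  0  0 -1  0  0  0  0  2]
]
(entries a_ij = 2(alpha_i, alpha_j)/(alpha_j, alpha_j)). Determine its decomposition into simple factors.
type C_4 + type D_5

The diagram associated to this matrix has two connected components: the simple roots {alpha_1, alpha_4, alpha_5, alpha_9} form a chain of 4 nodes with a double edge at one end; the terminal node there is the unique long simple root (C_4), and {alpha_2, alpha_3, alpha_6, alpha_7, alpha_8} form a chain of 3 nodes with a fork of two nodes at one end (D_5). A semisimple Lie algebra decomposes uniquely as the direct sum of simple ideals, one per connected component of its Dynkin diagram, so g ≅ C_4 ⊕ D_5 (dimension 36 + 45 = 81).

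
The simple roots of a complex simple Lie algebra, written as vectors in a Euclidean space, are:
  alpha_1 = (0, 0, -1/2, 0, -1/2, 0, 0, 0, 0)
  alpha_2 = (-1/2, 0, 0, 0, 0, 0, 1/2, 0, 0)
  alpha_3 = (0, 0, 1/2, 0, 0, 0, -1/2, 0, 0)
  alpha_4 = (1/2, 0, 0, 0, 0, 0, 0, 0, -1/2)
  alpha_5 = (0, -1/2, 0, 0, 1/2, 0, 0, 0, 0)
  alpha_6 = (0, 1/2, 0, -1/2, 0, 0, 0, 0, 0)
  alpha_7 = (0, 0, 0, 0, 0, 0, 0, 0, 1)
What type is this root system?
Compute the Cartan integers a_ij = 2(alpha_i, alpha_j)/(alpha_j, alpha_j); the resulting 7x7 Cartan matrix is
[[2, 0, -1, 0, -1, 0, 0], [0, 2, -1, -1, 0, 0, 0], [-1, -1, 2, 0, 0, 0, 0], [0, -1, 0, 2, 0, 0, -1], [-1, 0, 0, 0, 2, -1, 0], [0, 0, 0, 0, -1, 2, 0], [0, 0, 0, -2, 0, 0, 2]].
The roots have two lengths (squared-length ratio 2:1); the short ones are alpha_{1,2,3,4,5,6}. The associated Dynkin diagram is a chain of 7 nodes with a double edge at one end; the terminal node there is the unique long simple root (C_7), so the type is C_7 (the algebra sp(14)).

C7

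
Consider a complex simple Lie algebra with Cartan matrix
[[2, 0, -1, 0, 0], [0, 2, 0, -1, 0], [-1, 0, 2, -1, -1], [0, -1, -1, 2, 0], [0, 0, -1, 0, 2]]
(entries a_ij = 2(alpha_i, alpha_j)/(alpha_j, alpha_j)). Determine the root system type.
D_5

The matrix has rank 5 with 2's on the diagonal. Reading the off-diagonal entries as Dynkin edges (a single edge where a_ij = a_ji = -1; a double or triple edge where a_ij * a_ji = 2 or 3), the diagram is a chain of 3 nodes with a fork of two nodes at one end (D_5). One simple-root ordering that puts it in standard form is (alpha_2, alpha_4, alpha_3, alpha_1, alpha_5). So the algebra is type D_5, i.e. so(10).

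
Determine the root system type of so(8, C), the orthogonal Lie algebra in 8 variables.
D_4

This is so(8) with 8 even, which has dimension 8(8-1)/2 = 28 and rank 8/2 = 4. In the classification of classical Lie algebras, the orthogonal algebra so(2n) in an even number of variables has type D_n; here n = 4, so the Dynkin diagram is a chain of 2 nodes with a fork of two nodes at one end (D_4). Hence the type is D_4.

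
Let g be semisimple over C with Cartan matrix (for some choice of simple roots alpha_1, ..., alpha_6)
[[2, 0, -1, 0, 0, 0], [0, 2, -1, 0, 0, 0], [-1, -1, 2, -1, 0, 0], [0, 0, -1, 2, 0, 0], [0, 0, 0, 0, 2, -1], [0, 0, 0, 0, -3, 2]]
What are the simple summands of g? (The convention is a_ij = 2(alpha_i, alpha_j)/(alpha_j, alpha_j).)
The diagram associated to this matrix has two connected components: the simple roots {alpha_1, alpha_2, alpha_3, alpha_4} form a chain of 2 nodes with a fork of two nodes at one end (D_4), and {alpha_5, alpha_6} form two nodes joined by a triple edge (G_2). A semisimple Lie algebra decomposes uniquely as the direct sum of simple ideals, one per connected component of its Dynkin diagram, so g ≅ D_4 ⊕ G_2 (dimension 28 + 14 = 42).

type D_4 + type G_2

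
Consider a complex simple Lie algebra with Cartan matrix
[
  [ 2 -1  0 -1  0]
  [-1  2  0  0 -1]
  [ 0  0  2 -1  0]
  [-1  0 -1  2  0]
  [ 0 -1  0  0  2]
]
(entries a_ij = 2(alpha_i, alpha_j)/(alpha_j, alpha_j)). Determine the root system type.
The matrix has rank 5 with 2's on the diagonal. Reading the off-diagonal entries as Dynkin edges (a single edge where a_ij = a_ji = -1; a double or triple edge where a_ij * a_ji = 2 or 3), the diagram is a chain of 5 nodes with single edges (A_5). One simple-root ordering that puts it in standard form is (alpha_5, alpha_2, alpha_1, alpha_4, alpha_3). So the algebra is type A_5, i.e. sl(6).

A_5 (sl(6))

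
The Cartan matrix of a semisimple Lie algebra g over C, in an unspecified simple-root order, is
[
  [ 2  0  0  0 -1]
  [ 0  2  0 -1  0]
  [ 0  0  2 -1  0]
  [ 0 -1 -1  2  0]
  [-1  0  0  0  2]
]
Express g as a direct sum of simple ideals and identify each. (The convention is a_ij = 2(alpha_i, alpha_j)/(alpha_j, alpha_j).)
A2 ⊕ A3

The diagram associated to this matrix has two connected components: the simple roots {alpha_1, alpha_5} form a chain of 2 nodes with single edges (A_2), and {alpha_2, alpha_3, alpha_4} form a chain of 3 nodes with single edges (A_3). A semisimple Lie algebra decomposes uniquely as the direct sum of simple ideals, one per connected component of its Dynkin diagram, so g ≅ A_2 ⊕ A_3 (dimension 8 + 15 = 23).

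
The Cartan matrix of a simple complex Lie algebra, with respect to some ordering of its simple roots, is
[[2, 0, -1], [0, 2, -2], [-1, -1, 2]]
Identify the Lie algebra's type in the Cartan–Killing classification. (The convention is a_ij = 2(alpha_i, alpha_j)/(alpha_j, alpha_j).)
The matrix has rank 3 with 2's on the diagonal. Reading the off-diagonal entries as Dynkin edges (a single edge where a_ij = a_ji = -1; a double or triple edge where a_ij * a_ji = 2 or 3), the diagram is a chain of 3 nodes with a double edge at one end; the terminal node there is the unique long simple root (C_3). One simple-root ordering that puts it in standard form is (alpha_1, alpha_3, alpha_2). So the algebra is type C_3, i.e. sp(6).

C_3 (sp(6))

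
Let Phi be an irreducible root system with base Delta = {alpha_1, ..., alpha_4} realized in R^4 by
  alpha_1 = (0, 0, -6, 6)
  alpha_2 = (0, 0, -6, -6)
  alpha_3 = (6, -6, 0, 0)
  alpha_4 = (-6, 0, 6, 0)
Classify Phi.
Compute the Cartan integers a_ij = 2(alpha_i, alpha_j)/(alpha_j, alpha_j); the resulting 4x4 Cartan matrix is
[[2, 0, 0, -1], [0, 2, 0, -1], [0, 0, 2, -1], [-1, -1, -1, 2]].
All simple roots have the same length, so the diagram is simply laced. The associated Dynkin diagram is a chain of 2 nodes with a fork of two nodes at one end (D_4), so the type is D_4 (the algebra so(8)).

D_4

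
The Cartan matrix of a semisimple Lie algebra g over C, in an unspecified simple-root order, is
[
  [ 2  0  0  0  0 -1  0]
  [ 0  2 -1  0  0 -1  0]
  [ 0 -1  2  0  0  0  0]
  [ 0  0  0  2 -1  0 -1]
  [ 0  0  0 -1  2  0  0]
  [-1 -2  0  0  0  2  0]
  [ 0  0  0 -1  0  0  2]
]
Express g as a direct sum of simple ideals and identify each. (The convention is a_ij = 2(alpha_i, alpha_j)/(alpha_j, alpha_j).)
The diagram associated to this matrix has two connected components: the simple roots {alpha_4, alpha_5, alpha_7} form a chain of 3 nodes with single edges (A_3), and {alpha_1, alpha_2, alpha_3, alpha_6} form a chain of 4 nodes with a double edge between the middle two (F_4). A semisimple Lie algebra decomposes uniquely as the direct sum of simple ideals, one per connected component of its Dynkin diagram, so g ≅ A_3 ⊕ F_4 (dimension 15 + 52 = 67).

A_3 (sl(4)) + F_4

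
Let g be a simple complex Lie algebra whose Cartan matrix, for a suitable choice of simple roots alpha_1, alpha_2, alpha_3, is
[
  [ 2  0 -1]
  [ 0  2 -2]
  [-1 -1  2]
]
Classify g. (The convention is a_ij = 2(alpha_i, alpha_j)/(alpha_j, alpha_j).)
C_3 (sp(6))

The matrix has rank 3 with 2's on the diagonal. Reading the off-diagonal entries as Dynkin edges (a single edge where a_ij = a_ji = -1; a double or triple edge where a_ij * a_ji = 2 or 3), the diagram is a chain of 3 nodes with a double edge at one end; the terminal node there is the unique long simple root (C_3). One simple-root ordering that puts it in standard form is (alpha_1, alpha_3, alpha_2). So the algebra is type C_3, i.e. sp(6).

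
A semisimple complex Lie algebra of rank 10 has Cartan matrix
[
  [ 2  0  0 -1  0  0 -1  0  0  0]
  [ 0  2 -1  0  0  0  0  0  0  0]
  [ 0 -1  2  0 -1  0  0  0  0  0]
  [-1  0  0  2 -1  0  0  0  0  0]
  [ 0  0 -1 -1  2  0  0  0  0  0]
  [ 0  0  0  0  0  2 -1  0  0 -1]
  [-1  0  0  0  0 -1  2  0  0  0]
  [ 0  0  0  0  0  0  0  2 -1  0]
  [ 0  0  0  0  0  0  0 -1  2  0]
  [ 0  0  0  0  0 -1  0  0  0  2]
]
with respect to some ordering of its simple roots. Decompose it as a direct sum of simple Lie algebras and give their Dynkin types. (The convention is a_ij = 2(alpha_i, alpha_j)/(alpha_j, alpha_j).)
The diagram associated to this matrix has two connected components: the simple roots {alpha_8, alpha_9} form a chain of 2 nodes with single edges (A_2), and {alpha_1, alpha_2, alpha_3, alpha_4, alpha_5, alpha_6, alpha_7, alpha_10} form a chain of 8 nodes with single edges (A_8). A semisimple Lie algebra decomposes uniquely as the direct sum of simple ideals, one per connected component of its Dynkin diagram, so g ≅ A_2 ⊕ A_8 (dimension 8 + 80 = 88).

A2 ⊕ A8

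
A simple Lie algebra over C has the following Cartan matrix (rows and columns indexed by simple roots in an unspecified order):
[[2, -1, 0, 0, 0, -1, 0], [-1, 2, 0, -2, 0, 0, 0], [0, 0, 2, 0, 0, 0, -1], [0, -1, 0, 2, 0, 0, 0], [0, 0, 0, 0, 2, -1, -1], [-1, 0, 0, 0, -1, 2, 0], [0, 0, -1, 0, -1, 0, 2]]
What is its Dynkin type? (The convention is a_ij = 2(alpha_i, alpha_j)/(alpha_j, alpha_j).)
The matrix has rank 7 with 2's on the diagonal. Reading the off-diagonal entries as Dynkin edges (a single edge where a_ij = a_ji = -1; a double or triple edge where a_ij * a_ji = 2 or 3), the diagram is a chain of 7 nodes with a double edge at one end; the terminal node there is the unique short simple root (B_7). One simple-root ordering that puts it in standard form is (alpha_3, alpha_7, alpha_5, alpha_6, alpha_1, alpha_2, alpha_4). So the algebra is type B_7, i.e. so(15).

B_7 (so(15))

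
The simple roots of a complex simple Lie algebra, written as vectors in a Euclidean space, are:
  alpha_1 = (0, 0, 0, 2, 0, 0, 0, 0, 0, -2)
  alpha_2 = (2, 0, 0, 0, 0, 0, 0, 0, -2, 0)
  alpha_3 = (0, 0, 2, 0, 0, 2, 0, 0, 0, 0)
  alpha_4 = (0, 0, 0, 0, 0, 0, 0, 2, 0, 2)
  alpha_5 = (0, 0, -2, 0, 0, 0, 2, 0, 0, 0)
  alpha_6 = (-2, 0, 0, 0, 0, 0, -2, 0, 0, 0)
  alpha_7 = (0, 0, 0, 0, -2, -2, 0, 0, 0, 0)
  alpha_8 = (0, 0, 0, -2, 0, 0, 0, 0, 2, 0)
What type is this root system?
Compute the Cartan integers a_ij = 2(alpha_i, alpha_j)/(alpha_j, alpha_j); the resulting 8x8 Cartan matrix is
[[2, 0, 0, -1, 0, 0, 0, -1], [0, 2, 0, 0, 0, -1, 0, -1], [0, 0, 2, 0, -1, 0, -1, 0], [-1, 0, 0, 2, 0, 0, 0, 0], [0, 0, -1, 0, 2, -1, 0, 0], [0, -1, 0, 0, -1, 2, 0, 0], [0, 0, -1, 0, 0, 0, 2, 0], [-1, -1, 0, 0, 0, 0, 0, 2]].
All simple roots have the same length, so the diagram is simply laced. The associated Dynkin diagram is a chain of 8 nodes with single edges (A_8), so the type is A_8 (the algebra sl(9)).

A_8 (sl(9))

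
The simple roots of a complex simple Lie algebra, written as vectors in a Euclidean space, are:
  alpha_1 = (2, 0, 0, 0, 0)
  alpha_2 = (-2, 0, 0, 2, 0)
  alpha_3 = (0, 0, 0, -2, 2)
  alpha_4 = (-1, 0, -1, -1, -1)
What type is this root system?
F_4

Compute the Cartan integers a_ij = 2(alpha_i, alpha_j)/(alpha_j, alpha_j); the resulting 4x4 Cartan matrix is
[[2, -1, 0, -1], [-2, 2, -1, 0], [0, -1, 2, 0], [-1, 0, 0, 2]].
The roots have two lengths (squared-length ratio 2:1); the short ones are alpha_{1,4}. The associated Dynkin diagram is a chain of 4 nodes with a double edge between the middle two (F_4), so the type is F_4.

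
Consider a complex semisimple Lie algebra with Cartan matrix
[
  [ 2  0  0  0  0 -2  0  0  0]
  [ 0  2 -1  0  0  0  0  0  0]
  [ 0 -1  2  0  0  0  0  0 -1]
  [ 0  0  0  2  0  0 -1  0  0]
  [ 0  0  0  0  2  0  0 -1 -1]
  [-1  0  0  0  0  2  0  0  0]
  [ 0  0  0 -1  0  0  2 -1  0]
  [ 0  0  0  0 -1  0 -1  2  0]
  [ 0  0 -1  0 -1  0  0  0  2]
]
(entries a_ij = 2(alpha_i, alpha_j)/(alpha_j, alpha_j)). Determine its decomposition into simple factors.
A_7 (sl(8)) + B_2 (so(5))

The diagram associated to this matrix has two connected components: the simple roots {alpha_2, alpha_3, alpha_4, alpha_5, alpha_7, alpha_8, alpha_9} form a chain of 7 nodes with single edges (A_7), and {alpha_1, alpha_6} form a chain of 2 nodes with a double edge at one end; the terminal node there is the unique short simple root (B_2). A semisimple Lie algebra decomposes uniquely as the direct sum of simple ideals, one per connected component of its Dynkin diagram, so g ≅ A_7 ⊕ B_2 (dimension 63 + 10 = 73).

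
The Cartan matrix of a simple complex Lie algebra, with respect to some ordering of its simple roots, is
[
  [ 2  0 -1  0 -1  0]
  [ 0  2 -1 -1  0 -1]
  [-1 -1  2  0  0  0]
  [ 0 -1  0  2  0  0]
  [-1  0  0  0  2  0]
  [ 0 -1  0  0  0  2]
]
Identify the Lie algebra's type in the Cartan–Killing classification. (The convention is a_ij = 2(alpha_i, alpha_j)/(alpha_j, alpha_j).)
D_6

The matrix has rank 6 with 2's on the diagonal. Reading the off-diagonal entries as Dynkin edges (a single edge where a_ij = a_ji = -1; a double or triple edge where a_ij * a_ji = 2 or 3), the diagram is a chain of 4 nodes with a fork of two nodes at one end (D_6). One simple-root ordering that puts it in standard form is (alpha_5, alpha_1, alpha_3, alpha_2, alpha_4, alpha_6). So the algebra is type D_6, i.e. so(12).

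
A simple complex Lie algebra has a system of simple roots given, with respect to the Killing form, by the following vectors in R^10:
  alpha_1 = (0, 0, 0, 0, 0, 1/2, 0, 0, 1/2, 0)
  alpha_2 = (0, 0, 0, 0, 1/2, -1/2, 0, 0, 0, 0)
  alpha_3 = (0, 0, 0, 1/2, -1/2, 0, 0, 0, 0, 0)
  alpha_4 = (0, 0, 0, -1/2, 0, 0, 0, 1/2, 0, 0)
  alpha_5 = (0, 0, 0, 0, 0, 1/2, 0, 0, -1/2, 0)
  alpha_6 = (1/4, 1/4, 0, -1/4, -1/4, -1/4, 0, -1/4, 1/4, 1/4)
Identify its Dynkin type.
Compute the Cartan integers a_ij = 2(alpha_i, alpha_j)/(alpha_j, alpha_j); the resulting 6x6 Cartan matrix is
[[2, -1, 0, 0, 0, 0], [-1, 2, -1, 0, -1, 0], [0, -1, 2, -1, 0, 0], [0, 0, -1, 2, 0, 0], [0, -1, 0, 0, 2, -1], [0, 0, 0, 0, -1, 2]].
All simple roots have the same length, so the diagram is simply laced. The associated Dynkin diagram is a chain of 5 nodes with one extra node attached to the third node from one end (E_6), so the type is E_6.

type E_6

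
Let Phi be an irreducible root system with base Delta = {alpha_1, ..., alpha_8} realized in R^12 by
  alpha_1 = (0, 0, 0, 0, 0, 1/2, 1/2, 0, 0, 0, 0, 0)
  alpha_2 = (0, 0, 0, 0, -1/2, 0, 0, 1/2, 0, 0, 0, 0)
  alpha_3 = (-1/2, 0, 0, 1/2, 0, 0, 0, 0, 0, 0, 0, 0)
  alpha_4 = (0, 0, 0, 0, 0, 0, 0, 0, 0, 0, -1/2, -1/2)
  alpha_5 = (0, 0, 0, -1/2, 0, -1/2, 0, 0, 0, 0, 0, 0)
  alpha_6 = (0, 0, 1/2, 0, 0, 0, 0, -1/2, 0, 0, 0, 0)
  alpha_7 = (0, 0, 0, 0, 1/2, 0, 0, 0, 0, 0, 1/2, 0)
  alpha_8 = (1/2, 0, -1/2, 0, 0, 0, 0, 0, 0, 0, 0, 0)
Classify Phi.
type A_8

Compute the Cartan integers a_ij = 2(alpha_i, alpha_j)/(alpha_j, alpha_j); the resulting 8x8 Cartan matrix is
[[2, 0, 0, 0, -1, 0, 0, 0], [0, 2, 0, 0, 0, -1, -1, 0], [0, 0, 2, 0, -1, 0, 0, -1], [0, 0, 0, 2, 0, 0, -1, 0], [-1, 0, -1, 0, 2, 0, 0, 0], [0, -1, 0, 0, 0, 2, 0, -1], [0, -1, 0, -1, 0, 0, 2, 0], [0, 0, -1, 0, 0, -1, 0, 2]].
All simple roots have the same length, so the diagram is simply laced. The associated Dynkin diagram is a chain of 8 nodes with single edges (A_8), so the type is A_8 (the algebra sl(9)).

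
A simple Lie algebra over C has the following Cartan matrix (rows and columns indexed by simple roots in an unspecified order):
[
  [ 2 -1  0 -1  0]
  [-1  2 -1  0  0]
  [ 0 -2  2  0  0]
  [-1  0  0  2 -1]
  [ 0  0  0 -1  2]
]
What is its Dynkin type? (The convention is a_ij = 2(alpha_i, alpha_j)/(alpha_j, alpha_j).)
The matrix has rank 5 with 2's on the diagonal. Reading the off-diagonal entries as Dynkin edges (a single edge where a_ij = a_ji = -1; a double or triple edge where a_ij * a_ji = 2 or 3), the diagram is a chain of 5 nodes with a double edge at one end; the terminal node there is the unique long simple root (C_5). One simple-root ordering that puts it in standard form is (alpha_5, alpha_4, alpha_1, alpha_2, alpha_3). So the algebra is type C_5, i.e. sp(10).

type C_5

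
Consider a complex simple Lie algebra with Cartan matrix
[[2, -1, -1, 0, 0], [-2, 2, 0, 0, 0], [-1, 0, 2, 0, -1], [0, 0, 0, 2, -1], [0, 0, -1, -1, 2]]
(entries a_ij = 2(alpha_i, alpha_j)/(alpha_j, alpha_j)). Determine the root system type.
The matrix has rank 5 with 2's on the diagonal. Reading the off-diagonal entries as Dynkin edges (a single edge where a_ij = a_ji = -1; a double or triple edge where a_ij * a_ji = 2 or 3), the diagram is a chain of 5 nodes with a double edge at one end; the terminal node there is the unique long simple root (C_5). One simple-root ordering that puts it in standard form is (alpha_4, alpha_5, alpha_3, alpha_1, alpha_2). So the algebra is type C_5, i.e. sp(10).

C5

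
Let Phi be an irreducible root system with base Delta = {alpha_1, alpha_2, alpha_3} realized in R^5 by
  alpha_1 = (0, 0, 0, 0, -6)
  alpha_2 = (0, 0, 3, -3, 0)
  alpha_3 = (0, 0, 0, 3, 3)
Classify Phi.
Compute the Cartan integers a_ij = 2(alpha_i, alpha_j)/(alpha_j, alpha_j); the resulting 3x3 Cartan matrix is
[[2, 0, -2], [0, 2, -1], [-1, -1, 2]].
The roots have two lengths (squared-length ratio 2:1); the short ones are alpha_{2,3}. The associated Dynkin diagram is a chain of 3 nodes with a double edge at one end; the terminal node there is the unique long simple root (C_3), so the type is C_3 (the algebra sp(6)).

C_3 (sp(6))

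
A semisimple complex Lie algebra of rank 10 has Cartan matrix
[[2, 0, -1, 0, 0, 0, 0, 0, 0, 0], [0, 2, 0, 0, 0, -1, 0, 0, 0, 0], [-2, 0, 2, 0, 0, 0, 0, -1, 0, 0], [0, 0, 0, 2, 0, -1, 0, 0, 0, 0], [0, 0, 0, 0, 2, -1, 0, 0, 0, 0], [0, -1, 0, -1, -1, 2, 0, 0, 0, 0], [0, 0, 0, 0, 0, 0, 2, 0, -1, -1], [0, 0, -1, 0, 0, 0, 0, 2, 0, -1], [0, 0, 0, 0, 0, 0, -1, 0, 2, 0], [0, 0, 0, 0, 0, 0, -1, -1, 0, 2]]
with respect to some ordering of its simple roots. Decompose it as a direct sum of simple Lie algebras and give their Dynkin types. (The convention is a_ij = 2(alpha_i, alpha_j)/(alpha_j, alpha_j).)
The diagram associated to this matrix has two connected components: the simple roots {alpha_1, alpha_3, alpha_7, alpha_8, alpha_9, alpha_10} form a chain of 6 nodes with a double edge at one end; the terminal node there is the unique short simple root (B_6), and {alpha_2, alpha_4, alpha_5, alpha_6} form a chain of 2 nodes with a fork of two nodes at one end (D_4). A semisimple Lie algebra decomposes uniquely as the direct sum of simple ideals, one per connected component of its Dynkin diagram, so g ≅ B_6 ⊕ D_4 (dimension 78 + 28 = 106).

B6 ⊕ D4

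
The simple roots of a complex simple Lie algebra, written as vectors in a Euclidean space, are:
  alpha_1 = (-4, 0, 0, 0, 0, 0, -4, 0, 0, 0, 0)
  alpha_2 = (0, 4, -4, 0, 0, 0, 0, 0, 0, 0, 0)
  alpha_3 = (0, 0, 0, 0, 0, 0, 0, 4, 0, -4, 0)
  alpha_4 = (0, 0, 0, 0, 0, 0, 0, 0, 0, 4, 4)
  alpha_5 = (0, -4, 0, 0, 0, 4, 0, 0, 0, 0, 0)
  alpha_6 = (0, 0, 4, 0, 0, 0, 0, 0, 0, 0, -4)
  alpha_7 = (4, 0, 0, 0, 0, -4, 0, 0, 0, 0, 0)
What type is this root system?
Compute the Cartan integers a_ij = 2(alpha_i, alpha_j)/(alpha_j, alpha_j); the resulting 7x7 Cartan matrix is
[[2, 0, 0, 0, 0, 0, -1], [0, 2, 0, 0, -1, -1, 0], [0, 0, 2, -1, 0, 0, 0], [0, 0, -1, 2, 0, -1, 0], [0, -1, 0, 0, 2, 0, -1], [0, -1, 0, -1, 0, 2, 0], [-1, 0, 0, 0, -1, 0, 2]].
All simple roots have the same length, so the diagram is simply laced. The associated Dynkin diagram is a chain of 7 nodes with single edges (A_7), so the type is A_7 (the algebra sl(8)).

A_7 (sl(8))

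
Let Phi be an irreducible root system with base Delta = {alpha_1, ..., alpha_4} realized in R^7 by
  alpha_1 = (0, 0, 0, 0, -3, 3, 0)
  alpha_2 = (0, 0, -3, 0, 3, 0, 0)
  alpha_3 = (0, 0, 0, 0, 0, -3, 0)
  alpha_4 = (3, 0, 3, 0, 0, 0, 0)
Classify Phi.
B_4

Compute the Cartan integers a_ij = 2(alpha_i, alpha_j)/(alpha_j, alpha_j); the resulting 4x4 Cartan matrix is
[[2, -1, -2, 0], [-1, 2, 0, -1], [-1, 0, 2, 0], [0, -1, 0, 2]].
The roots have two lengths (squared-length ratio 2:1); the short ones are alpha_{3}. The associated Dynkin diagram is a chain of 4 nodes with a double edge at one end; the terminal node there is the unique short simple root (B_4), so the type is B_4 (the algebra so(9)).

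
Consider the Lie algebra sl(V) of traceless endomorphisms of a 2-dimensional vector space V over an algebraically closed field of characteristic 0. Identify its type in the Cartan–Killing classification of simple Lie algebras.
This is sl(2), which has dimension 2^2 - 1 = 3 and rank 2 - 1 = 1 (a Cartan subalgebra is the diagonal traceless matrices). In the classification of classical Lie algebras, the special linear algebra sl(n+1) has type A_n; here n = 1, so the Dynkin diagram is a chain of 1 nodes with single edges (A_1). Hence the type is A_1.

A_1 (sl(2))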